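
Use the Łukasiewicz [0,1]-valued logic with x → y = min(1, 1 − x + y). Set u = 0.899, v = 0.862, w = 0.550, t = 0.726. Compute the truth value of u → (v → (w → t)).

w → t = min(1, 1 − 0.550 + 0.726) = min(1, 1.176) = 1.000
v → (w → t) = min(1, 1 − 0.862 + 1.000) = min(1, 1.138) = 1.000
u → (v → (w → t)) = min(1, 1 − 0.899 + 1.000) = min(1, 1.101) = 1.000

1.000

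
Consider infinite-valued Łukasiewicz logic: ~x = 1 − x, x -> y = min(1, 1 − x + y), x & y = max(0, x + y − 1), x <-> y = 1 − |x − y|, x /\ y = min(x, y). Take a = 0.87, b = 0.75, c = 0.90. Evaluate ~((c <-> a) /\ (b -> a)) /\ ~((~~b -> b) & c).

0.03

c <-> a = 1 − |0.90 − 0.87| = 1 − 0.03 = 0.97
b -> a = min(1, 1 − 0.75 + 0.87) = min(1, 1.12) = 1.00
(c <-> a) /\ (b -> a) = min(0.97, 1.00) = 0.97
~((c <-> a) /\ (b -> a)) = 1 − 0.97 = 0.03
~b = 1 − 0.75 = 0.25
~~b = 1 − 0.25 = 0.75
~~b -> b = min(1, 1 − 0.75 + 0.75) = min(1, 1.00) = 1.00
(~~b -> b) & c = max(0, 1.00 + 0.90 − 1) = max(0, 0.90) = 0.90
~((~~b -> b) & c) = 1 − 0.90 = 0.10
~((c <-> a) /\ (b -> a)) /\ ~((~~b -> b) & c) = min(0.03, 0.10) = 0.03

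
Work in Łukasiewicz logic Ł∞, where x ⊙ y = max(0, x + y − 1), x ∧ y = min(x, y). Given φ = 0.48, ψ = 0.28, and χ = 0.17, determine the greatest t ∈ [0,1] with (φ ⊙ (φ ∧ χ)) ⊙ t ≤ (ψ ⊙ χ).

φ ∧ χ = min(0.48, 0.17) = 0.17
φ ⊙ (φ ∧ χ) = max(0, 0.48 + 0.17 − 1) = max(0, -0.35) = 0.00
So the left factor is φ ⊙ (φ ∧ χ) = 0.00.
ψ ⊙ χ = max(0, 0.28 + 0.17 − 1) = max(0, -0.55) = 0.00
So the right-hand bound is ψ ⊙ χ = 0.00.
The residuum of the Łukasiewicz t-norm gives the supremum: min(1, 1 − 0.00 + 0.00).
1 − 0.00 + 0.00 = 1.00, so t = min(1, 1.00) = 1.00.
Check: 0.00 ⊙ 1.00 = max(0, 0.00) = 0.00 ≤ 0.00.

1.00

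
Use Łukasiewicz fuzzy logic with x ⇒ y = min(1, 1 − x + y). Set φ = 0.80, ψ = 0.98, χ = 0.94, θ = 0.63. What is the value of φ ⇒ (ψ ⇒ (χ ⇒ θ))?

χ ⇒ θ = min(1, 1 − 0.94 + 0.63) = min(1, 0.69) = 0.69
ψ ⇒ (χ ⇒ θ) = min(1, 1 − 0.98 + 0.69) = min(1, 0.71) = 0.71
φ ⇒ (ψ ⇒ (χ ⇒ θ)) = min(1, 1 − 0.80 + 0.71) = min(1, 0.91) = 0.91

0.91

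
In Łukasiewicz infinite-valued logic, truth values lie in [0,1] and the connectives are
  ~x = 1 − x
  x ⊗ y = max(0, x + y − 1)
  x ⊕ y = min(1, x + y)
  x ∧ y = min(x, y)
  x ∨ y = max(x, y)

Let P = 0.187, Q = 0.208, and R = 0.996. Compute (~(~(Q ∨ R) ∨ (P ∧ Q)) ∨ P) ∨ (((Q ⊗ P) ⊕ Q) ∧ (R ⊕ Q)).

0.813

Q ∨ R = max(0.208, 0.996) = 0.996
~(Q ∨ R) = 1 − 0.996 = 0.004
P ∧ Q = min(0.187, 0.208) = 0.187
~(Q ∨ R) ∨ (P ∧ Q) = max(0.004, 0.187) = 0.187
~(~(Q ∨ R) ∨ (P ∧ Q)) = 1 − 0.187 = 0.813
~(~(Q ∨ R) ∨ (P ∧ Q)) ∨ P = max(0.813, 0.187) = 0.813
Q ⊗ P = max(0, 0.208 + 0.187 − 1) = max(0, -0.605) = 0.000
(Q ⊗ P) ⊕ Q = min(1, 0.000 + 0.208) = min(1, 0.208) = 0.208
R ⊕ Q = min(1, 0.996 + 0.208) = min(1, 1.204) = 1.000
((Q ⊗ P) ⊕ Q) ∧ (R ⊕ Q) = min(0.208, 1.000) = 0.208
(~(~(Q ∨ R) ∨ (P ∧ Q)) ∨ P) ∨ (((Q ⊗ P) ⊕ Q) ∧ (R ⊕ Q)) = max(0.813, 0.208) = 0.813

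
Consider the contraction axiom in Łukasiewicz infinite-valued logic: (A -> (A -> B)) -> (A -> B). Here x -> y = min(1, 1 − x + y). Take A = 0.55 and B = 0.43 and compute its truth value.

A -> B = min(1, 1 − 0.55 + 0.43) = min(1, 0.88) = 0.88
A -> (A -> B) = min(1, 1 − 0.55 + 0.88) = min(1, 1.33) = 1.00
(A -> (A -> B)) -> (A -> B) = min(1, 1 − 1.00 + 0.88) = min(1, 0.88) = 0.88
(The value 0.88 < 1 shows this instance is not satisfied; fails in Ł∞ (the t-norm is not idempotent).)

0.88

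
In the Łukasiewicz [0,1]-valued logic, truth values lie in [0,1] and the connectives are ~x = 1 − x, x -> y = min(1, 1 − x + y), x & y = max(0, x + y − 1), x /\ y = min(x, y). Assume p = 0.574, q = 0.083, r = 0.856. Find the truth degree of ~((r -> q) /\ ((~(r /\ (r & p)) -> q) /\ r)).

0.773

r -> q = min(1, 1 − 0.856 + 0.083) = min(1, 0.227) = 0.227
r & p = max(0, 0.856 + 0.574 − 1) = max(0, 0.430) = 0.430
r /\ (r & p) = min(0.856, 0.430) = 0.430
~(r /\ (r & p)) = 1 − 0.430 = 0.570
~(r /\ (r & p)) -> q = min(1, 1 − 0.570 + 0.083) = min(1, 0.513) = 0.513
(~(r /\ (r & p)) -> q) /\ r = min(0.513, 0.856) = 0.513
(r -> q) /\ ((~(r /\ (r & p)) -> q) /\ r) = min(0.227, 0.513) = 0.227
~((r -> q) /\ ((~(r /\ (r & p)) -> q) /\ r)) = 1 − 0.227 = 0.773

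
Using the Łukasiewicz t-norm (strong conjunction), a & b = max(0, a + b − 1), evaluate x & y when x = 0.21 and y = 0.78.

x & y = max(0, 0.21 + 0.78 − 1) = max(0, -0.01) = 0.00
For comparison, the Gödel (minimum) t-norm min(a, b) would give 0.21.

0.00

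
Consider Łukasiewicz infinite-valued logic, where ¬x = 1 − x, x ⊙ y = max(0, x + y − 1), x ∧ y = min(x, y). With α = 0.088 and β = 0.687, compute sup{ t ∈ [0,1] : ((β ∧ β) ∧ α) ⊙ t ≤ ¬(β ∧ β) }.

β ∧ β = min(0.687, 0.687) = 0.687
(β ∧ β) ∧ α = min(0.687, 0.088) = 0.088
So the left factor is (β ∧ β) ∧ α = 0.088.
¬(β ∧ β) = 1 − 0.687 = 0.313
So the right-hand bound is ¬(β ∧ β) = 0.313.
The residuum of the Łukasiewicz t-norm gives the supremum: min(1, 1 − 0.088 + 0.313).
1 − 0.088 + 0.313 = 1.225, so t = min(1, 1.225) = 1.000.
Check: 0.088 ⊙ 1.000 = max(0, 0.088) = 0.088 ≤ 0.313.

1.000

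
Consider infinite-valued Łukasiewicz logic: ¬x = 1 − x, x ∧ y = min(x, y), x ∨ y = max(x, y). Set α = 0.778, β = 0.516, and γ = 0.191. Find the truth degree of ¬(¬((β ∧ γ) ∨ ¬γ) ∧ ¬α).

0.809

β ∧ γ = min(0.516, 0.191) = 0.191
¬γ = 1 − 0.191 = 0.809
(β ∧ γ) ∨ ¬γ = max(0.191, 0.809) = 0.809
¬((β ∧ γ) ∨ ¬γ) = 1 − 0.809 = 0.191
¬α = 1 − 0.778 = 0.222
¬((β ∧ γ) ∨ ¬γ) ∧ ¬α = min(0.191, 0.222) = 0.191
¬(¬((β ∧ γ) ∨ ¬γ) ∧ ¬α) = 1 − 0.191 = 0.809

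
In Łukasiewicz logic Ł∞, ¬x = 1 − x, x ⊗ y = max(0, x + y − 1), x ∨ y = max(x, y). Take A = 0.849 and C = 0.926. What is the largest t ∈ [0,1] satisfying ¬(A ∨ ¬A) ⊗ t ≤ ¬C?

¬A = 1 − 0.849 = 0.151
A ∨ ¬A = max(0.849, 0.151) = 0.849
¬(A ∨ ¬A) = 1 − 0.849 = 0.151
So the left factor is ¬(A ∨ ¬A) = 0.151.
¬C = 1 − 0.926 = 0.074
So the right-hand bound is ¬C = 0.074.
The residuum of the Łukasiewicz t-norm gives the supremum: min(1, 1 − 0.151 + 0.074).
1 − 0.151 + 0.074 = 0.923, so t = min(1, 0.923) = 0.923.
Check: 0.151 ⊗ 0.923 = max(0, 0.074) = 0.074 ≤ 0.074.

0.923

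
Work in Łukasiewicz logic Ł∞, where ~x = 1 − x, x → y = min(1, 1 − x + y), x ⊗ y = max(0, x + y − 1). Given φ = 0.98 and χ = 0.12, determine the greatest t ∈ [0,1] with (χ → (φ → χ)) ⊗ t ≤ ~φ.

φ → χ = min(1, 1 − 0.98 + 0.12) = min(1, 0.14) = 0.14
χ → (φ → χ) = min(1, 1 − 0.12 + 0.14) = min(1, 1.02) = 1.00
So the left factor is χ → (φ → χ) = 1.00.
~φ = 1 − 0.98 = 0.02
So the right-hand bound is ~φ = 0.02.
The residuum of the Łukasiewicz t-norm gives the supremum: min(1, 1 − 1.00 + 0.02).
1 − 1.00 + 0.02 = 0.02, so t = min(1, 0.02) = 0.02.
Check: 1.00 ⊗ 0.02 = max(0, 0.02) = 0.02 ≤ 0.02.

0.02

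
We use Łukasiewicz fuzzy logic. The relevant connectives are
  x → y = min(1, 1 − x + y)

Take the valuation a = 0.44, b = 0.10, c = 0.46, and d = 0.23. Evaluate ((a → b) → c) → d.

0.43

a → b = min(1, 1 − 0.44 + 0.10) = min(1, 0.66) = 0.66
(a → b) → c = min(1, 1 − 0.66 + 0.46) = min(1, 0.80) = 0.80
((a → b) → c) → d = min(1, 1 − 0.80 + 0.23) = min(1, 0.43) = 0.43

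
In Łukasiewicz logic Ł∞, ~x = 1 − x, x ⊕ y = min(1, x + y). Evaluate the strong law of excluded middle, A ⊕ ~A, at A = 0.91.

~A = 1 − 0.91 = 0.09
A ⊕ ~A = min(1, 0.91 + 0.09) = min(1, 1.00) = 1.00
(As expected: always 1 in Ł∞ since a ⊕ (1−a) = 1.)

1.00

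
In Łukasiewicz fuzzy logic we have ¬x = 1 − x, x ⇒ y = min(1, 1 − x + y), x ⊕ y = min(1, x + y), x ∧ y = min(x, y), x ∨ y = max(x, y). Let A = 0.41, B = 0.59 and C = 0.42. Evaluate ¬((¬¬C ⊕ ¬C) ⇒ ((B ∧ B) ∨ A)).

¬C = 1 − 0.42 = 0.58
¬¬C = 1 − 0.58 = 0.42
¬¬C ⊕ ¬C = min(1, 0.42 + 0.58) = min(1, 1.00) = 1.00
B ∧ B = min(0.59, 0.59) = 0.59
(B ∧ B) ∨ A = max(0.59, 0.41) = 0.59
(¬¬C ⊕ ¬C) ⇒ ((B ∧ B) ∨ A) = min(1, 1 − 1.00 + 0.59) = min(1, 0.59) = 0.59
¬((¬¬C ⊕ ¬C) ⇒ ((B ∧ B) ∨ A)) = 1 − 0.59 = 0.41

0.41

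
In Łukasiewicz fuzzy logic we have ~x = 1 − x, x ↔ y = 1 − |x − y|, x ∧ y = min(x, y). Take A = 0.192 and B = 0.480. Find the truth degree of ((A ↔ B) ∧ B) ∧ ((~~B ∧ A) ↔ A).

0.480

A ↔ B = 1 − |0.192 − 0.480| = 1 − 0.288 = 0.712
(A ↔ B) ∧ B = min(0.712, 0.480) = 0.480
~B = 1 − 0.480 = 0.520
~~B = 1 − 0.520 = 0.480
~~B ∧ A = min(0.480, 0.192) = 0.192
(~~B ∧ A) ↔ A = 1 − |0.192 − 0.192| = 1 − 0.000 = 1.000
((A ↔ B) ∧ B) ∧ ((~~B ∧ A) ↔ A) = min(0.480, 1.000) = 0.480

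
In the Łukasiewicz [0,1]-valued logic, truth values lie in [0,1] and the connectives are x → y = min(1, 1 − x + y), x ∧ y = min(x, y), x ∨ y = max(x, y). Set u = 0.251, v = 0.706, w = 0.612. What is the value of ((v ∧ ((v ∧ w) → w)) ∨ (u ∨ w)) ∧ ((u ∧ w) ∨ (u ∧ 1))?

0.251

v ∧ w = min(0.706, 0.612) = 0.612
(v ∧ w) → w = min(1, 1 − 0.612 + 0.612) = min(1, 1.000) = 1.000
v ∧ ((v ∧ w) → w) = min(0.706, 1.000) = 0.706
u ∨ w = max(0.251, 0.612) = 0.612
(v ∧ ((v ∧ w) → w)) ∨ (u ∨ w) = max(0.706, 0.612) = 0.706
u ∧ w = min(0.251, 0.612) = 0.251
u ∧ 1 = min(0.251, 1.000) = 0.251
(u ∧ w) ∨ (u ∧ 1) = max(0.251, 0.251) = 0.251
((v ∧ ((v ∧ w) → w)) ∨ (u ∨ w)) ∧ ((u ∧ w) ∨ (u ∧ 1)) = min(0.706, 0.251) = 0.251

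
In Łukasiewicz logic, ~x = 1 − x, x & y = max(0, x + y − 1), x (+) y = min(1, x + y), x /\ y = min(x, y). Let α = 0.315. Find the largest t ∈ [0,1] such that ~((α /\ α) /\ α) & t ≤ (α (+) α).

0.945

α /\ α = min(0.315, 0.315) = 0.315
(α /\ α) /\ α = min(0.315, 0.315) = 0.315
~((α /\ α) /\ α) = 1 − 0.315 = 0.685
So the left factor is ~((α /\ α) /\ α) = 0.685.
α (+) α = min(1, 0.315 + 0.315) = min(1, 0.630) = 0.630
So the right-hand bound is α (+) α = 0.630.
The residuum of the Łukasiewicz t-norm gives the supremum: min(1, 1 − 0.685 + 0.630).
1 − 0.685 + 0.630 = 0.945, so t = min(1, 0.945) = 0.945.
Check: 0.685 & 0.945 = max(0, 0.630) = 0.630 ≤ 0.630.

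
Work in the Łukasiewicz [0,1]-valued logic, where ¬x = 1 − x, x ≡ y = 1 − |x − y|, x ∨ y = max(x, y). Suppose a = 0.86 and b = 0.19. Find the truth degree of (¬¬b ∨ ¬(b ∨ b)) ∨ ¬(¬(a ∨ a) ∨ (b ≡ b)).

¬b = 1 − 0.19 = 0.81
¬¬b = 1 − 0.81 = 0.19
b ∨ b = max(0.19, 0.19) = 0.19
¬(b ∨ b) = 1 − 0.19 = 0.81
¬¬b ∨ ¬(b ∨ b) = max(0.19, 0.81) = 0.81
a ∨ a = max(0.86, 0.86) = 0.86
¬(a ∨ a) = 1 − 0.86 = 0.14
b ≡ b = 1 − |0.19 − 0.19| = 1 − 0.00 = 1.00
¬(a ∨ a) ∨ (b ≡ b) = max(0.14, 1.00) = 1.00
¬(¬(a ∨ a) ∨ (b ≡ b)) = 1 − 1.00 = 0.00
(¬¬b ∨ ¬(b ∨ b)) ∨ ¬(¬(a ∨ a) ∨ (b ≡ b)) = max(0.81, 0.00) = 0.81

0.81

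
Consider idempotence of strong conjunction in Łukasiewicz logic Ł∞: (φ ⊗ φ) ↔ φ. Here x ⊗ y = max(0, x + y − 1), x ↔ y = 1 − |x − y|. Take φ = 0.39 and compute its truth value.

φ ⊗ φ = max(0, 0.39 + 0.39 − 1) = max(0, -0.22) = 0.00
(φ ⊗ φ) ↔ φ = 1 − |0.00 − 0.39| = 1 − 0.39 = 0.61
(The value 0.61 < 1 shows this instance is not satisfied; fails in Ł∞ since a ⊗ a = max(0, 2a−1) ≠ a in general.)

0.61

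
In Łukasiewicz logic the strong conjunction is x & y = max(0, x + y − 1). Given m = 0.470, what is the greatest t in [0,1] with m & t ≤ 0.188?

The residuum of the Łukasiewicz t-norm gives the supremum: min(1, 1 − 0.470 + 0.188).
1 − 0.470 + 0.188 = 0.718, so t = min(1, 0.718) = 0.718.
Check: 0.470 & 0.718 = max(0, 0.188) = 0.188 ≤ 0.188.

0.718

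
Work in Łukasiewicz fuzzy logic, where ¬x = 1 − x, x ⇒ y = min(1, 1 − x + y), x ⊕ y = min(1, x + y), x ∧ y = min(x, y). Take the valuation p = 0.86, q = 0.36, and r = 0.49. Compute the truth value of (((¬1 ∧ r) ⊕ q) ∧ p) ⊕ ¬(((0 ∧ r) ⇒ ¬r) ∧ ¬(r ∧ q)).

¬1 = 1 − 1.00 = 0.00
¬1 ∧ r = min(0.00, 0.49) = 0.00
(¬1 ∧ r) ⊕ q = min(1, 0.00 + 0.36) = min(1, 0.36) = 0.36
((¬1 ∧ r) ⊕ q) ∧ p = min(0.36, 0.86) = 0.36
0 ∧ r = min(0.00, 0.49) = 0.00
¬r = 1 − 0.49 = 0.51
(0 ∧ r) ⇒ ¬r = min(1, 1 − 0.00 + 0.51) = min(1, 1.51) = 1.00
r ∧ q = min(0.49, 0.36) = 0.36
¬(r ∧ q) = 1 − 0.36 = 0.64
((0 ∧ r) ⇒ ¬r) ∧ ¬(r ∧ q) = min(1.00, 0.64) = 0.64
¬(((0 ∧ r) ⇒ ¬r) ∧ ¬(r ∧ q)) = 1 − 0.64 = 0.36
(((¬1 ∧ r) ⊕ q) ∧ p) ⊕ ¬(((0 ∧ r) ⇒ ¬r) ∧ ¬(r ∧ q)) = min(1, 0.36 + 0.36) = min(1, 0.72) = 0.72

0.72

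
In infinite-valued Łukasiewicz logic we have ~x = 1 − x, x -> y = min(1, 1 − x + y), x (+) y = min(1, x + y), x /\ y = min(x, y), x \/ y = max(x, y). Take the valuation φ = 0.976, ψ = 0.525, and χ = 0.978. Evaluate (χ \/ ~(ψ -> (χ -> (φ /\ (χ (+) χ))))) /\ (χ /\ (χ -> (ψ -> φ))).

0.978

χ (+) χ = min(1, 0.978 + 0.978) = min(1, 1.956) = 1.000
φ /\ (χ (+) χ) = min(0.976, 1.000) = 0.976
χ -> (φ /\ (χ (+) χ)) = min(1, 1 − 0.978 + 0.976) = min(1, 0.998) = 0.998
ψ -> (χ -> (φ /\ (χ (+) χ))) = min(1, 1 − 0.525 + 0.998) = min(1, 1.473) = 1.000
~(ψ -> (χ -> (φ /\ (χ (+) χ)))) = 1 − 1.000 = 0.000
χ \/ ~(ψ -> (χ -> (φ /\ (χ (+) χ)))) = max(0.978, 0.000) = 0.978
ψ -> φ = min(1, 1 − 0.525 + 0.976) = min(1, 1.451) = 1.000
χ -> (ψ -> φ) = min(1, 1 − 0.978 + 1.000) = min(1, 1.022) = 1.000
χ /\ (χ -> (ψ -> φ)) = min(0.978, 1.000) = 0.978
(χ \/ ~(ψ -> (χ -> (φ /\ (χ (+) χ))))) /\ (χ /\ (χ -> (ψ -> φ))) = min(0.978, 0.978) = 0.978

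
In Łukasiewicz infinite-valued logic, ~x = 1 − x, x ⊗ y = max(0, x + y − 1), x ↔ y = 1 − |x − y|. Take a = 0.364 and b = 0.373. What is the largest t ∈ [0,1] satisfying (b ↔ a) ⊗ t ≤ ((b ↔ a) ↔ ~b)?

0.645

b ↔ a = 1 − |0.373 − 0.364| = 1 − 0.009 = 0.991
So the left factor is b ↔ a = 0.991.
~b = 1 − 0.373 = 0.627
(b ↔ a) ↔ ~b = 1 − |0.991 − 0.627| = 1 − 0.364 = 0.636
So the right-hand bound is (b ↔ a) ↔ ~b = 0.636.
The residuum of the Łukasiewicz t-norm gives the supremum: min(1, 1 − 0.991 + 0.636).
1 − 0.991 + 0.636 = 0.645, so t = min(1, 0.645) = 0.645.
Check: 0.991 ⊗ 0.645 = max(0, 0.636) = 0.636 ≤ 0.636.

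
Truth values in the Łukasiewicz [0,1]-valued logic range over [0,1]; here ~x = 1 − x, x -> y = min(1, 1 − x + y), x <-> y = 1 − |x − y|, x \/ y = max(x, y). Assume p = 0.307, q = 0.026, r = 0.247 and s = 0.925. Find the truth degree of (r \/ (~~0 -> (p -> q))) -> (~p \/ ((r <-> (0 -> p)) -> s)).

1.000

~0 = 1 − 0.000 = 1.000
~~0 = 1 − 1.000 = 0.000
p -> q = min(1, 1 − 0.307 + 0.026) = min(1, 0.719) = 0.719
~~0 -> (p -> q) = min(1, 1 − 0.000 + 0.719) = min(1, 1.719) = 1.000
r \/ (~~0 -> (p -> q)) = max(0.247, 1.000) = 1.000
~p = 1 − 0.307 = 0.693
0 -> p = min(1, 1 − 0.000 + 0.307) = min(1, 1.307) = 1.000
r <-> (0 -> p) = 1 − |0.247 − 1.000| = 1 − 0.753 = 0.247
(r <-> (0 -> p)) -> s = min(1, 1 − 0.247 + 0.925) = min(1, 1.678) = 1.000
~p \/ ((r <-> (0 -> p)) -> s) = max(0.693, 1.000) = 1.000
(r \/ (~~0 -> (p -> q))) -> (~p \/ ((r <-> (0 -> p)) -> s)) = min(1, 1 − 1.000 + 1.000) = min(1, 1.000) = 1.000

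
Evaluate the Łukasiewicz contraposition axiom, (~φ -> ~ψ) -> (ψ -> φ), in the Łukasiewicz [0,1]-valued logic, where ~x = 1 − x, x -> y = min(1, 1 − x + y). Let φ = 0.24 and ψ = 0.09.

1.00

~φ = 1 − 0.24 = 0.76
~ψ = 1 − 0.09 = 0.91
~φ -> ~ψ = min(1, 1 − 0.76 + 0.91) = min(1, 1.15) = 1.00
ψ -> φ = min(1, 1 − 0.09 + 0.24) = min(1, 1.15) = 1.00
(~φ -> ~ψ) -> (ψ -> φ) = min(1, 1 − 1.00 + 1.00) = min(1, 1.00) = 1.00
(As expected: an axiom of Ł∞, always 1.)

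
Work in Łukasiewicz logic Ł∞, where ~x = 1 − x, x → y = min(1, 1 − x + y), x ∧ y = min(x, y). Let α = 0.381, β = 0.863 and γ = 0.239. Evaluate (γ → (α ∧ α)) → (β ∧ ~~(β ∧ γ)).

α ∧ α = min(0.381, 0.381) = 0.381
γ → (α ∧ α) = min(1, 1 − 0.239 + 0.381) = min(1, 1.142) = 1.000
β ∧ γ = min(0.863, 0.239) = 0.239
~(β ∧ γ) = 1 − 0.239 = 0.761
~~(β ∧ γ) = 1 − 0.761 = 0.239
β ∧ ~~(β ∧ γ) = min(0.863, 0.239) = 0.239
(γ → (α ∧ α)) → (β ∧ ~~(β ∧ γ)) = min(1, 1 − 1.000 + 0.239) = min(1, 0.239) = 0.239

0.239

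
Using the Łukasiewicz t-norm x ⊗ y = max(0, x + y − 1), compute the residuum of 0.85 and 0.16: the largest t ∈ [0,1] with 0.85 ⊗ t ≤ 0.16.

The residuum of the Łukasiewicz t-norm gives the supremum: min(1, 1 − 0.85 + 0.16).
1 − 0.85 + 0.16 = 0.31, so t = min(1, 0.31) = 0.31.
Check: 0.85 ⊗ 0.31 = max(0, 0.16) = 0.16 ≤ 0.16.

0.31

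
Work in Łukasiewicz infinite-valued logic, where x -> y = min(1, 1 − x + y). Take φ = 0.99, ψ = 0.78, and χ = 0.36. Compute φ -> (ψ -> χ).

ψ -> χ = min(1, 1 − 0.78 + 0.36) = min(1, 0.58) = 0.58
φ -> (ψ -> χ) = min(1, 1 − 0.99 + 0.58) = min(1, 0.59) = 0.59

0.59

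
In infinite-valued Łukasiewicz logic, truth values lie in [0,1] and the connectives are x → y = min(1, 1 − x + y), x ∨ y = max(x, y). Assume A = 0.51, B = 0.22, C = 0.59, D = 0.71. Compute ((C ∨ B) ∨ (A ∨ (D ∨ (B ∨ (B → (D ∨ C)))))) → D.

0.71

C ∨ B = max(0.59, 0.22) = 0.59
D ∨ C = max(0.71, 0.59) = 0.71
B → (D ∨ C) = min(1, 1 − 0.22 + 0.71) = min(1, 1.49) = 1.00
B ∨ (B → (D ∨ C)) = max(0.22, 1.00) = 1.00
D ∨ (B ∨ (B → (D ∨ C))) = max(0.71, 1.00) = 1.00
A ∨ (D ∨ (B ∨ (B → (D ∨ C)))) = max(0.51, 1.00) = 1.00
(C ∨ B) ∨ (A ∨ (D ∨ (B ∨ (B → (D ∨ C))))) = max(0.59, 1.00) = 1.00
((C ∨ B) ∨ (A ∨ (D ∨ (B ∨ (B → (D ∨ C)))))) → D = min(1, 1 − 1.00 + 0.71) = min(1, 0.71) = 0.71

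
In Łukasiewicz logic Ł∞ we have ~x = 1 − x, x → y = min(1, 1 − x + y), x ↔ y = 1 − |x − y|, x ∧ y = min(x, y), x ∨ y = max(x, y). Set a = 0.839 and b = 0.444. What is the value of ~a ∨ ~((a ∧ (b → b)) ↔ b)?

~a = 1 − 0.839 = 0.161
b → b = min(1, 1 − 0.444 + 0.444) = min(1, 1.000) = 1.000
a ∧ (b → b) = min(0.839, 1.000) = 0.839
(a ∧ (b → b)) ↔ b = 1 − |0.839 − 0.444| = 1 − 0.395 = 0.605
~((a ∧ (b → b)) ↔ b) = 1 − 0.605 = 0.395
~a ∨ ~((a ∧ (b → b)) ↔ b) = max(0.161, 0.395) = 0.395

0.395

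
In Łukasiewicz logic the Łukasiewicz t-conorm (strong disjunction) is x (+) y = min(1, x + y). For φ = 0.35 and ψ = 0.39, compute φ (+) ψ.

0.74

φ (+) ψ = min(1, 0.35 + 0.39) = min(1, 0.74) = 0.74
For comparison, the Gödel t-conorm max(x, y) would give 0.39.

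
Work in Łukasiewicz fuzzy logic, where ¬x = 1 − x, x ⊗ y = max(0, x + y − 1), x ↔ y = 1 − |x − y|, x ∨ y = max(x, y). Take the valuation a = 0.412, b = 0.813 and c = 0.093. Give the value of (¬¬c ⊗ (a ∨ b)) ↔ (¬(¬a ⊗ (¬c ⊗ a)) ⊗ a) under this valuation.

¬c = 1 − 0.093 = 0.907
¬¬c = 1 − 0.907 = 0.093
a ∨ b = max(0.412, 0.813) = 0.813
¬¬c ⊗ (a ∨ b) = max(0, 0.093 + 0.813 − 1) = max(0, -0.094) = 0.000
¬a = 1 − 0.412 = 0.588
¬c ⊗ a = max(0, 0.907 + 0.412 − 1) = max(0, 0.319) = 0.319
¬a ⊗ (¬c ⊗ a) = max(0, 0.588 + 0.319 − 1) = max(0, -0.093) = 0.000
¬(¬a ⊗ (¬c ⊗ a)) = 1 − 0.000 = 1.000
¬(¬a ⊗ (¬c ⊗ a)) ⊗ a = max(0, 1.000 + 0.412 − 1) = max(0, 0.412) = 0.412
(¬¬c ⊗ (a ∨ b)) ↔ (¬(¬a ⊗ (¬c ⊗ a)) ⊗ a) = 1 − |0.000 − 0.412| = 1 − 0.412 = 0.588

0.588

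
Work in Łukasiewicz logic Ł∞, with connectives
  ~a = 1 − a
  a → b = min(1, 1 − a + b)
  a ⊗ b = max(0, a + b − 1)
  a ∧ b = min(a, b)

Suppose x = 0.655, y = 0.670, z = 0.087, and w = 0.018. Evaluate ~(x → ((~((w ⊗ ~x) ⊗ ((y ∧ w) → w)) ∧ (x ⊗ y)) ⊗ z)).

0.655

~x = 1 − 0.655 = 0.345
w ⊗ ~x = max(0, 0.018 + 0.345 − 1) = max(0, -0.637) = 0.000
y ∧ w = min(0.670, 0.018) = 0.018
(y ∧ w) → w = min(1, 1 − 0.018 + 0.018) = min(1, 1.000) = 1.000
(w ⊗ ~x) ⊗ ((y ∧ w) → w) = max(0, 0.000 + 1.000 − 1) = max(0, 0.000) = 0.000
~((w ⊗ ~x) ⊗ ((y ∧ w) → w)) = 1 − 0.000 = 1.000
x ⊗ y = max(0, 0.655 + 0.670 − 1) = max(0, 0.325) = 0.325
~((w ⊗ ~x) ⊗ ((y ∧ w) → w)) ∧ (x ⊗ y) = min(1.000, 0.325) = 0.325
(~((w ⊗ ~x) ⊗ ((y ∧ w) → w)) ∧ (x ⊗ y)) ⊗ z = max(0, 0.325 + 0.087 − 1) = max(0, -0.588) = 0.000
x → ((~((w ⊗ ~x) ⊗ ((y ∧ w) → w)) ∧ (x ⊗ y)) ⊗ z) = min(1, 1 − 0.655 + 0.000) = min(1, 0.345) = 0.345
~(x → ((~((w ⊗ ~x) ⊗ ((y ∧ w) → w)) ∧ (x ⊗ y)) ⊗ z)) = 1 − 0.345 = 0.655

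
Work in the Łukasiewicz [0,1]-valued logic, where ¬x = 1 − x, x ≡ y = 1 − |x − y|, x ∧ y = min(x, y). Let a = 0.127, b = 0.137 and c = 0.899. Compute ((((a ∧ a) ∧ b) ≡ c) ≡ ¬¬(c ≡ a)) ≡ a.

a ∧ a = min(0.127, 0.127) = 0.127
(a ∧ a) ∧ b = min(0.127, 0.137) = 0.127
((a ∧ a) ∧ b) ≡ c = 1 − |0.127 − 0.899| = 1 − 0.772 = 0.228
c ≡ a = 1 − |0.899 − 0.127| = 1 − 0.772 = 0.228
¬(c ≡ a) = 1 − 0.228 = 0.772
¬¬(c ≡ a) = 1 − 0.772 = 0.228
(((a ∧ a) ∧ b) ≡ c) ≡ ¬¬(c ≡ a) = 1 − |0.228 − 0.228| = 1 − 0.000 = 1.000
((((a ∧ a) ∧ b) ≡ c) ≡ ¬¬(c ≡ a)) ≡ a = 1 − |1.000 − 0.127| = 1 − 0.873 = 0.127

0.127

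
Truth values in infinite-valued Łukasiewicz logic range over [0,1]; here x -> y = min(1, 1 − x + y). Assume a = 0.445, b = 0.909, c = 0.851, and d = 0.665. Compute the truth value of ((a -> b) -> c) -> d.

0.814

a -> b = min(1, 1 − 0.445 + 0.909) = min(1, 1.464) = 1.000
(a -> b) -> c = min(1, 1 − 1.000 + 0.851) = min(1, 0.851) = 0.851
((a -> b) -> c) -> d = min(1, 1 − 0.851 + 0.665) = min(1, 0.814) = 0.814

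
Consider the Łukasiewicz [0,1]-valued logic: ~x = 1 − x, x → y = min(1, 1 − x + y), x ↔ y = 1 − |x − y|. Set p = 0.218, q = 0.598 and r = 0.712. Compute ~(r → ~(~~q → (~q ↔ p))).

~q = 1 − 0.598 = 0.402
~~q = 1 − 0.402 = 0.598
~q ↔ p = 1 − |0.402 − 0.218| = 1 − 0.184 = 0.816
~~q → (~q ↔ p) = min(1, 1 − 0.598 + 0.816) = min(1, 1.218) = 1.000
~(~~q → (~q ↔ p)) = 1 − 1.000 = 0.000
r → ~(~~q → (~q ↔ p)) = min(1, 1 − 0.712 + 0.000) = min(1, 0.288) = 0.288
~(r → ~(~~q → (~q ↔ p))) = 1 − 0.288 = 0.712

0.712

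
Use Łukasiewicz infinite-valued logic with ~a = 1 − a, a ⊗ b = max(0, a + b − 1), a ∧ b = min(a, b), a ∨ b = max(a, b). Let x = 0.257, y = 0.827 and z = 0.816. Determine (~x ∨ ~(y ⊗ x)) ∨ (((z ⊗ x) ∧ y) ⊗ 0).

0.916

~x = 1 − 0.257 = 0.743
y ⊗ x = max(0, 0.827 + 0.257 − 1) = max(0, 0.084) = 0.084
~(y ⊗ x) = 1 − 0.084 = 0.916
~x ∨ ~(y ⊗ x) = max(0.743, 0.916) = 0.916
z ⊗ x = max(0, 0.816 + 0.257 − 1) = max(0, 0.073) = 0.073
(z ⊗ x) ∧ y = min(0.073, 0.827) = 0.073
((z ⊗ x) ∧ y) ⊗ 0 = max(0, 0.073 + 0.000 − 1) = max(0, -0.927) = 0.000
(~x ∨ ~(y ⊗ x)) ∨ (((z ⊗ x) ∧ y) ⊗ 0) = max(0.916, 0.000) = 0.916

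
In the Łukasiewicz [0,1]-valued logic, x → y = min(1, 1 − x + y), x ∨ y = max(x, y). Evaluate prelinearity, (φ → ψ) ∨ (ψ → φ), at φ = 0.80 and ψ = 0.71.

1.00

φ → ψ = min(1, 1 − 0.80 + 0.71) = min(1, 0.91) = 0.91
ψ → φ = min(1, 1 − 0.71 + 0.80) = min(1, 1.09) = 1.00
(φ → ψ) ∨ (ψ → φ) = max(0.91, 1.00) = 1.00
(As expected: a Ł∞-tautology — holds in every MV-chain.)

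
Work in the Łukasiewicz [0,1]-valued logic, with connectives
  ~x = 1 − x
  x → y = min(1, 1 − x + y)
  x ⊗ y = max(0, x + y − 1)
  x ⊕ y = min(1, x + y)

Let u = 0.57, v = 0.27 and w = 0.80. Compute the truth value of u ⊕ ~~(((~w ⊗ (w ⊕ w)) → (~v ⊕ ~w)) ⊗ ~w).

~w = 1 − 0.80 = 0.20
w ⊕ w = min(1, 0.80 + 0.80) = min(1, 1.60) = 1.00
~w ⊗ (w ⊕ w) = max(0, 0.20 + 1.00 − 1) = max(0, 0.20) = 0.20
~v = 1 − 0.27 = 0.73
~v ⊕ ~w = min(1, 0.73 + 0.20) = min(1, 0.93) = 0.93
(~w ⊗ (w ⊕ w)) → (~v ⊕ ~w) = min(1, 1 − 0.20 + 0.93) = min(1, 1.73) = 1.00
((~w ⊗ (w ⊕ w)) → (~v ⊕ ~w)) ⊗ ~w = max(0, 1.00 + 0.20 − 1) = max(0, 0.20) = 0.20
~(((~w ⊗ (w ⊕ w)) → (~v ⊕ ~w)) ⊗ ~w) = 1 − 0.20 = 0.80
~~(((~w ⊗ (w ⊕ w)) → (~v ⊕ ~w)) ⊗ ~w) = 1 − 0.80 = 0.20
u ⊕ ~~(((~w ⊗ (w ⊕ w)) → (~v ⊕ ~w)) ⊗ ~w) = min(1, 0.57 + 0.20) = min(1, 0.77) = 0.77

0.77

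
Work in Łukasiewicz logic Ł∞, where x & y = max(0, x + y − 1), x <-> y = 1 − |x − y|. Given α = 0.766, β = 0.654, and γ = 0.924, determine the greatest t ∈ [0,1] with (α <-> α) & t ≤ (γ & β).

0.578

α <-> α = 1 − |0.766 − 0.766| = 1 − 0.000 = 1.000
So the left factor is α <-> α = 1.000.
γ & β = max(0, 0.924 + 0.654 − 1) = max(0, 0.578) = 0.578
So the right-hand bound is γ & β = 0.578.
The residuum of the Łukasiewicz t-norm gives the supremum: min(1, 1 − 1.000 + 0.578).
1 − 1.000 + 0.578 = 0.578, so t = min(1, 0.578) = 0.578.
Check: 1.000 & 0.578 = max(0, 0.578) = 0.578 ≤ 0.578.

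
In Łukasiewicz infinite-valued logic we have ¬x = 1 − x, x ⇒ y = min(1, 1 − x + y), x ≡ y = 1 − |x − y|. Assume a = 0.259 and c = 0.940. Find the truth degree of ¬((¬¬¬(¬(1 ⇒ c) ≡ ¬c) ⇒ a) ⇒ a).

0.741

1 ⇒ c = min(1, 1 − 1.000 + 0.940) = min(1, 0.940) = 0.940
¬(1 ⇒ c) = 1 − 0.940 = 0.060
¬c = 1 − 0.940 = 0.060
¬(1 ⇒ c) ≡ ¬c = 1 − |0.060 − 0.060| = 1 − 0.000 = 1.000
¬(¬(1 ⇒ c) ≡ ¬c) = 1 − 1.000 = 0.000
¬¬(¬(1 ⇒ c) ≡ ¬c) = 1 − 0.000 = 1.000
¬¬¬(¬(1 ⇒ c) ≡ ¬c) = 1 − 1.000 = 0.000
¬¬¬(¬(1 ⇒ c) ≡ ¬c) ⇒ a = min(1, 1 − 0.000 + 0.259) = min(1, 1.259) = 1.000
(¬¬¬(¬(1 ⇒ c) ≡ ¬c) ⇒ a) ⇒ a = min(1, 1 − 1.000 + 0.259) = min(1, 0.259) = 0.259
¬((¬¬¬(¬(1 ⇒ c) ≡ ¬c) ⇒ a) ⇒ a) = 1 − 0.259 = 0.741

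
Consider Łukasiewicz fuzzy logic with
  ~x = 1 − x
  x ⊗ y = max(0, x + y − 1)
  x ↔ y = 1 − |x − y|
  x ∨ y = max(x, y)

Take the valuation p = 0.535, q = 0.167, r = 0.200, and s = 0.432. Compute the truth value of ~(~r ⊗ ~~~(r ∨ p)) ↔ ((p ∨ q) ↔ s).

~r = 1 − 0.200 = 0.800
r ∨ p = max(0.200, 0.535) = 0.535
~(r ∨ p) = 1 − 0.535 = 0.465
~~(r ∨ p) = 1 − 0.465 = 0.535
~~~(r ∨ p) = 1 − 0.535 = 0.465
~r ⊗ ~~~(r ∨ p) = max(0, 0.800 + 0.465 − 1) = max(0, 0.265) = 0.265
~(~r ⊗ ~~~(r ∨ p)) = 1 − 0.265 = 0.735
p ∨ q = max(0.535, 0.167) = 0.535
(p ∨ q) ↔ s = 1 − |0.535 − 0.432| = 1 − 0.103 = 0.897
~(~r ⊗ ~~~(r ∨ p)) ↔ ((p ∨ q) ↔ s) = 1 − |0.735 − 0.897| = 1 − 0.162 = 0.838

0.838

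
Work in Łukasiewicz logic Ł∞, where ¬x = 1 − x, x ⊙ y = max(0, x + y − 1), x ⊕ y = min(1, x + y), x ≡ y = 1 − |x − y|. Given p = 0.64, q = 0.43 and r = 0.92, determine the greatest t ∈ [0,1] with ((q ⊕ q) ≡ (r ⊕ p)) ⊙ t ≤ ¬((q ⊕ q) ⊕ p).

0.14

q ⊕ q = min(1, 0.43 + 0.43) = min(1, 0.86) = 0.86
r ⊕ p = min(1, 0.92 + 0.64) = min(1, 1.56) = 1.00
(q ⊕ q) ≡ (r ⊕ p) = 1 − |0.86 − 1.00| = 1 − 0.14 = 0.86
So the left factor is (q ⊕ q) ≡ (r ⊕ p) = 0.86.
(q ⊕ q) ⊕ p = min(1, 0.86 + 0.64) = min(1, 1.50) = 1.00
¬((q ⊕ q) ⊕ p) = 1 − 1.00 = 0.00
So the right-hand bound is ¬((q ⊕ q) ⊕ p) = 0.00.
The residuum of the Łukasiewicz t-norm gives the supremum: min(1, 1 − 0.86 + 0.00).
1 − 0.86 + 0.00 = 0.14, so t = min(1, 0.14) = 0.14.
Check: 0.86 ⊙ 0.14 = max(0, 0.00) = 0.00 ≤ 0.00.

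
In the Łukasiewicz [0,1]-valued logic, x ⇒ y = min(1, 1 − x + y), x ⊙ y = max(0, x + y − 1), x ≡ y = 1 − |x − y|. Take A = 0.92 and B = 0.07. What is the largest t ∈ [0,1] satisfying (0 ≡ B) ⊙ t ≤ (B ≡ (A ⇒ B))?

0 ≡ B = 1 − |0.00 − 0.07| = 1 − 0.07 = 0.93
So the left factor is 0 ≡ B = 0.93.
A ⇒ B = min(1, 1 − 0.92 + 0.07) = min(1, 0.15) = 0.15
B ≡ (A ⇒ B) = 1 − |0.07 − 0.15| = 1 − 0.08 = 0.92
So the right-hand bound is B ≡ (A ⇒ B) = 0.92.
The residuum of the Łukasiewicz t-norm gives the supremum: min(1, 1 − 0.93 + 0.92).
1 − 0.93 + 0.92 = 0.99, so t = min(1, 0.99) = 0.99.
Check: 0.93 ⊙ 0.99 = max(0, 0.92) = 0.92 ≤ 0.92.

0.99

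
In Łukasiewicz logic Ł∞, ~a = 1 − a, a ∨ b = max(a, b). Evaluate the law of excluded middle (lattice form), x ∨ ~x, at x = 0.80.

0.80

~x = 1 − 0.80 = 0.20
x ∨ ~x = max(0.80, 0.20) = 0.80
(The value 0.80 < 1 shows this instance is not satisfied; not a Ł∞-tautology — its value is max(a, 1−a).)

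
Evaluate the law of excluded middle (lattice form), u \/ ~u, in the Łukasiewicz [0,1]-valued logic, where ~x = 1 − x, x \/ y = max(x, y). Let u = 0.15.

0.85

~u = 1 − 0.15 = 0.85
u \/ ~u = max(0.15, 0.85) = 0.85
(The value 0.85 < 1 shows this instance is not satisfied; not a Ł∞-tautology — its value is max(a, 1−a).)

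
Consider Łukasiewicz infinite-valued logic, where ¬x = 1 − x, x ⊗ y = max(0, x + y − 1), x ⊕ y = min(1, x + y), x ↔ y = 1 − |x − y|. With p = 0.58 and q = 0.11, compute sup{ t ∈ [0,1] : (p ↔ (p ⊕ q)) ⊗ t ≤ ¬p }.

0.53

p ⊕ q = min(1, 0.58 + 0.11) = min(1, 0.69) = 0.69
p ↔ (p ⊕ q) = 1 − |0.58 − 0.69| = 1 − 0.11 = 0.89
So the left factor is p ↔ (p ⊕ q) = 0.89.
¬p = 1 − 0.58 = 0.42
So the right-hand bound is ¬p = 0.42.
The residuum of the Łukasiewicz t-norm gives the supremum: min(1, 1 − 0.89 + 0.42).
1 − 0.89 + 0.42 = 0.53, so t = min(1, 0.53) = 0.53.
Check: 0.89 ⊗ 0.53 = max(0, 0.42) = 0.42 ≤ 0.42.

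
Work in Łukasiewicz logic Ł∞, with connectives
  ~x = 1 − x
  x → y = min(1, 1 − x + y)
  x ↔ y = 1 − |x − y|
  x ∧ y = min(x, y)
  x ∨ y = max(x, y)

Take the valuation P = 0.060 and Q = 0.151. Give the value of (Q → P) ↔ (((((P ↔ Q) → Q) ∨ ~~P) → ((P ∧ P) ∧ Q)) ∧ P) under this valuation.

Q → P = min(1, 1 − 0.151 + 0.060) = min(1, 0.909) = 0.909
P ↔ Q = 1 − |0.060 − 0.151| = 1 − 0.091 = 0.909
(P ↔ Q) → Q = min(1, 1 − 0.909 + 0.151) = min(1, 0.242) = 0.242
~P = 1 − 0.060 = 0.940
~~P = 1 − 0.940 = 0.060
((P ↔ Q) → Q) ∨ ~~P = max(0.242, 0.060) = 0.242
P ∧ P = min(0.060, 0.060) = 0.060
(P ∧ P) ∧ Q = min(0.060, 0.151) = 0.060
(((P ↔ Q) → Q) ∨ ~~P) → ((P ∧ P) ∧ Q) = min(1, 1 − 0.242 + 0.060) = min(1, 0.818) = 0.818
((((P ↔ Q) → Q) ∨ ~~P) → ((P ∧ P) ∧ Q)) ∧ P = min(0.818, 0.060) = 0.060
(Q → P) ↔ (((((P ↔ Q) → Q) ∨ ~~P) → ((P ∧ P) ∧ Q)) ∧ P) = 1 − |0.909 − 0.060| = 1 − 0.849 = 0.151

0.151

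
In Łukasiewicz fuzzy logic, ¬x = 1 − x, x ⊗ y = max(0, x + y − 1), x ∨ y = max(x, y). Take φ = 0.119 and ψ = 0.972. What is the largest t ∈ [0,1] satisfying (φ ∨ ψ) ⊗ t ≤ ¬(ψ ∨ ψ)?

φ ∨ ψ = max(0.119, 0.972) = 0.972
So the left factor is φ ∨ ψ = 0.972.
ψ ∨ ψ = max(0.972, 0.972) = 0.972
¬(ψ ∨ ψ) = 1 − 0.972 = 0.028
So the right-hand bound is ¬(ψ ∨ ψ) = 0.028.
The residuum of the Łukasiewicz t-norm gives the supremum: min(1, 1 − 0.972 + 0.028).
1 − 0.972 + 0.028 = 0.056, so t = min(1, 0.056) = 0.056.
Check: 0.972 ⊗ 0.056 = max(0, 0.028) = 0.028 ≤ 0.028.

0.056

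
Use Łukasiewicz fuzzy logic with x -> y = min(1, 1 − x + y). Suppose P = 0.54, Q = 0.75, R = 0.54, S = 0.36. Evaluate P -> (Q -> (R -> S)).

R -> S = min(1, 1 − 0.54 + 0.36) = min(1, 0.82) = 0.82
Q -> (R -> S) = min(1, 1 − 0.75 + 0.82) = min(1, 1.07) = 1.00
P -> (Q -> (R -> S)) = min(1, 1 − 0.54 + 1.00) = min(1, 1.46) = 1.00

1.00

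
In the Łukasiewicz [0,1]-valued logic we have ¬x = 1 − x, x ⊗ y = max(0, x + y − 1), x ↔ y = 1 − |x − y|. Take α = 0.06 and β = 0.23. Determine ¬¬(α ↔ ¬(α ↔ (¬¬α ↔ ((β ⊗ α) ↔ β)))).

¬α = 1 − 0.06 = 0.94
¬¬α = 1 − 0.94 = 0.06
β ⊗ α = max(0, 0.23 + 0.06 − 1) = max(0, -0.71) = 0.00
(β ⊗ α) ↔ β = 1 − |0.00 − 0.23| = 1 − 0.23 = 0.77
¬¬α ↔ ((β ⊗ α) ↔ β) = 1 − |0.06 − 0.77| = 1 − 0.71 = 0.29
α ↔ (¬¬α ↔ ((β ⊗ α) ↔ β)) = 1 − |0.06 − 0.29| = 1 − 0.23 = 0.77
¬(α ↔ (¬¬α ↔ ((β ⊗ α) ↔ β))) = 1 − 0.77 = 0.23
α ↔ ¬(α ↔ (¬¬α ↔ ((β ⊗ α) ↔ β))) = 1 − |0.06 − 0.23| = 1 − 0.17 = 0.83
¬(α ↔ ¬(α ↔ (¬¬α ↔ ((β ⊗ α) ↔ β)))) = 1 − 0.83 = 0.17
¬¬(α ↔ ¬(α ↔ (¬¬α ↔ ((β ⊗ α) ↔ β)))) = 1 − 0.17 = 0.83

0.83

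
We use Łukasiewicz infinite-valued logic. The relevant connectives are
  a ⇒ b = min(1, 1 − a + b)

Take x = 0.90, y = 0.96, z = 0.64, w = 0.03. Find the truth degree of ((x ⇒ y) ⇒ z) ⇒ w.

0.39

x ⇒ y = min(1, 1 − 0.90 + 0.96) = min(1, 1.06) = 1.00
(x ⇒ y) ⇒ z = min(1, 1 − 1.00 + 0.64) = min(1, 0.64) = 0.64
((x ⇒ y) ⇒ z) ⇒ w = min(1, 1 − 0.64 + 0.03) = min(1, 0.39) = 0.39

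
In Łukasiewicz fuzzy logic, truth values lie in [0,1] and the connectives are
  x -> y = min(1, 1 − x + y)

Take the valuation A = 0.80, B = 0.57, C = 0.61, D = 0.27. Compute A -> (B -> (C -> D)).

1.00

C -> D = min(1, 1 − 0.61 + 0.27) = min(1, 0.66) = 0.66
B -> (C -> D) = min(1, 1 − 0.57 + 0.66) = min(1, 1.09) = 1.00
A -> (B -> (C -> D)) = min(1, 1 − 0.80 + 1.00) = min(1, 1.20) = 1.00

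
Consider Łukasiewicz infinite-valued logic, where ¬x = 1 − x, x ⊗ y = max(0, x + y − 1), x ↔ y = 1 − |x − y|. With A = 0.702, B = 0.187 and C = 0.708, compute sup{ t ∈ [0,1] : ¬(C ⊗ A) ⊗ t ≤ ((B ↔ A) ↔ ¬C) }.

C ⊗ A = max(0, 0.708 + 0.702 − 1) = max(0, 0.410) = 0.410
¬(C ⊗ A) = 1 − 0.410 = 0.590
So the left factor is ¬(C ⊗ A) = 0.590.
B ↔ A = 1 − |0.187 − 0.702| = 1 − 0.515 = 0.485
¬C = 1 − 0.708 = 0.292
(B ↔ A) ↔ ¬C = 1 − |0.485 − 0.292| = 1 − 0.193 = 0.807
So the right-hand bound is (B ↔ A) ↔ ¬C = 0.807.
The residuum of the Łukasiewicz t-norm gives the supremum: min(1, 1 − 0.590 + 0.807).
1 − 0.590 + 0.807 = 1.217, so t = min(1, 1.217) = 1.000.
Check: 0.590 ⊗ 1.000 = max(0, 0.590) = 0.590 ≤ 0.807.

1.000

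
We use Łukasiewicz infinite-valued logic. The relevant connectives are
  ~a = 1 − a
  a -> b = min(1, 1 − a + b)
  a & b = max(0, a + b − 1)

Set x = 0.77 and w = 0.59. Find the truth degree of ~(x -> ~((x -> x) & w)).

x -> x = min(1, 1 − 0.77 + 0.77) = min(1, 1.00) = 1.00
(x -> x) & w = max(0, 1.00 + 0.59 − 1) = max(0, 0.59) = 0.59
~((x -> x) & w) = 1 − 0.59 = 0.41
x -> ~((x -> x) & w) = min(1, 1 − 0.77 + 0.41) = min(1, 0.64) = 0.64
~(x -> ~((x -> x) & w)) = 1 − 0.64 = 0.36

0.36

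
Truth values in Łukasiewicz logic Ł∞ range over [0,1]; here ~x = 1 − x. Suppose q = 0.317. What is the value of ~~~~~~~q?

0.683

~q = 1 − 0.317 = 0.683
~~q = 1 − 0.683 = 0.317
~~~q = 1 − 0.317 = 0.683
~~~~q = 1 − 0.683 = 0.317
~~~~~q = 1 − 0.317 = 0.683
~~~~~~q = 1 − 0.683 = 0.317
~~~~~~~q = 1 − 0.317 = 0.683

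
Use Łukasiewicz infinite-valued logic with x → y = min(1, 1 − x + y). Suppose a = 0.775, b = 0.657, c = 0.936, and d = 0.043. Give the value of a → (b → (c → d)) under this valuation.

0.675

c → d = min(1, 1 − 0.936 + 0.043) = min(1, 0.107) = 0.107
b → (c → d) = min(1, 1 − 0.657 + 0.107) = min(1, 0.450) = 0.450
a → (b → (c → d)) = min(1, 1 − 0.775 + 0.450) = min(1, 0.675) = 0.675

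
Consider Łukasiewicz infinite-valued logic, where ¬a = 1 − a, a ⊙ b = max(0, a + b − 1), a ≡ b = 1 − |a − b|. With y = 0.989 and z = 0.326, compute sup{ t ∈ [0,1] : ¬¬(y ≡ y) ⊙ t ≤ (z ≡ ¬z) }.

y ≡ y = 1 − |0.989 − 0.989| = 1 − 0.000 = 1.000
¬(y ≡ y) = 1 − 1.000 = 0.000
¬¬(y ≡ y) = 1 − 0.000 = 1.000
So the left factor is ¬¬(y ≡ y) = 1.000.
¬z = 1 − 0.326 = 0.674
z ≡ ¬z = 1 − |0.326 − 0.674| = 1 − 0.348 = 0.652
So the right-hand bound is z ≡ ¬z = 0.652.
The residuum of the Łukasiewicz t-norm gives the supremum: min(1, 1 − 1.000 + 0.652).
1 − 1.000 + 0.652 = 0.652, so t = min(1, 0.652) = 0.652.
Check: 1.000 ⊙ 0.652 = max(0, 0.652) = 0.652 ≤ 0.652.

0.652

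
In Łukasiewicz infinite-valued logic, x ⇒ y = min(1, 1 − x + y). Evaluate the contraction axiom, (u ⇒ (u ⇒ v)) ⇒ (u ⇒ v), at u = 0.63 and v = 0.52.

0.89

u ⇒ v = min(1, 1 − 0.63 + 0.52) = min(1, 0.89) = 0.89
u ⇒ (u ⇒ v) = min(1, 1 − 0.63 + 0.89) = min(1, 1.26) = 1.00
(u ⇒ (u ⇒ v)) ⇒ (u ⇒ v) = min(1, 1 − 1.00 + 0.89) = min(1, 0.89) = 0.89
(The value 0.89 < 1 shows this instance is not satisfied; fails in Ł∞ (the t-norm is not idempotent).)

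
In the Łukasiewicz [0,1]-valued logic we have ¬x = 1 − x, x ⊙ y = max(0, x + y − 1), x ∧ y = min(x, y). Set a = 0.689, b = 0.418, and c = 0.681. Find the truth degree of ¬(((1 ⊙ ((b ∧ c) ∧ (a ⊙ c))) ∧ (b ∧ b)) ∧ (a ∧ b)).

0.630

b ∧ c = min(0.418, 0.681) = 0.418
a ⊙ c = max(0, 0.689 + 0.681 − 1) = max(0, 0.370) = 0.370
(b ∧ c) ∧ (a ⊙ c) = min(0.418, 0.370) = 0.370
1 ⊙ ((b ∧ c) ∧ (a ⊙ c)) = max(0, 1.000 + 0.370 − 1) = max(0, 0.370) = 0.370
b ∧ b = min(0.418, 0.418) = 0.418
(1 ⊙ ((b ∧ c) ∧ (a ⊙ c))) ∧ (b ∧ b) = min(0.370, 0.418) = 0.370
a ∧ b = min(0.689, 0.418) = 0.418
((1 ⊙ ((b ∧ c) ∧ (a ⊙ c))) ∧ (b ∧ b)) ∧ (a ∧ b) = min(0.370, 0.418) = 0.370
¬(((1 ⊙ ((b ∧ c) ∧ (a ⊙ c))) ∧ (b ∧ b)) ∧ (a ∧ b)) = 1 − 0.370 = 0.630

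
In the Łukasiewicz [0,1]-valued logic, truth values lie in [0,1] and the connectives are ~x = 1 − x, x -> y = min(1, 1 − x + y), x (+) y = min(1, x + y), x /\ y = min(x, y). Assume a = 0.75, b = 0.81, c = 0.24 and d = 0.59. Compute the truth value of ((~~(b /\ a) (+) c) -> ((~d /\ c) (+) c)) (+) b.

1.00

b /\ a = min(0.81, 0.75) = 0.75
~(b /\ a) = 1 − 0.75 = 0.25
~~(b /\ a) = 1 − 0.25 = 0.75
~~(b /\ a) (+) c = min(1, 0.75 + 0.24) = min(1, 0.99) = 0.99
~d = 1 − 0.59 = 0.41
~d /\ c = min(0.41, 0.24) = 0.24
(~d /\ c) (+) c = min(1, 0.24 + 0.24) = min(1, 0.48) = 0.48
(~~(b /\ a) (+) c) -> ((~d /\ c) (+) c) = min(1, 1 − 0.99 + 0.48) = min(1, 0.49) = 0.49
((~~(b /\ a) (+) c) -> ((~d /\ c) (+) c)) (+) b = min(1, 0.49 + 0.81) = min(1, 1.30) = 1.00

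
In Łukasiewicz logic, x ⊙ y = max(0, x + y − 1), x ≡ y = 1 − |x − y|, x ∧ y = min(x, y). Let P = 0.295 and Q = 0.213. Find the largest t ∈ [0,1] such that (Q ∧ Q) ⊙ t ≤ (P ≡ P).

Q ∧ Q = min(0.213, 0.213) = 0.213
So the left factor is Q ∧ Q = 0.213.
P ≡ P = 1 − |0.295 − 0.295| = 1 − 0.000 = 1.000
So the right-hand bound is P ≡ P = 1.000.
The residuum of the Łukasiewicz t-norm gives the supremum: min(1, 1 − 0.213 + 1.000).
1 − 0.213 + 1.000 = 1.787, so t = min(1, 1.787) = 1.000.
Check: 0.213 ⊙ 1.000 = max(0, 0.213) = 0.213 ≤ 1.000.

1.000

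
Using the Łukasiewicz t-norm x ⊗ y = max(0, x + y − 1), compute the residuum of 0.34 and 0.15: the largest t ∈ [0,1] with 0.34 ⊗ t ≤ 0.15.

0.81

The residuum of the Łukasiewicz t-norm gives the supremum: min(1, 1 − 0.34 + 0.15).
1 − 0.34 + 0.15 = 0.81, so t = min(1, 0.81) = 0.81.
Check: 0.34 ⊗ 0.81 = max(0, 0.15) = 0.15 ≤ 0.15.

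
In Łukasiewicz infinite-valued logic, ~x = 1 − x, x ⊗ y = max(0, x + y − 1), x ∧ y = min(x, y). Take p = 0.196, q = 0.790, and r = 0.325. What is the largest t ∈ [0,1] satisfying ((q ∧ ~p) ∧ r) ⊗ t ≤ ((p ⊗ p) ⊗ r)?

0.675

~p = 1 − 0.196 = 0.804
q ∧ ~p = min(0.790, 0.804) = 0.790
(q ∧ ~p) ∧ r = min(0.790, 0.325) = 0.325
So the left factor is (q ∧ ~p) ∧ r = 0.325.
p ⊗ p = max(0, 0.196 + 0.196 − 1) = max(0, -0.608) = 0.000
(p ⊗ p) ⊗ r = max(0, 0.000 + 0.325 − 1) = max(0, -0.675) = 0.000
So the right-hand bound is (p ⊗ p) ⊗ r = 0.000.
The residuum of the Łukasiewicz t-norm gives the supremum: min(1, 1 − 0.325 + 0.000).
1 − 0.325 + 0.000 = 0.675, so t = min(1, 0.675) = 0.675.
Check: 0.325 ⊗ 0.675 = max(0, 0.000) = 0.000 ≤ 0.000.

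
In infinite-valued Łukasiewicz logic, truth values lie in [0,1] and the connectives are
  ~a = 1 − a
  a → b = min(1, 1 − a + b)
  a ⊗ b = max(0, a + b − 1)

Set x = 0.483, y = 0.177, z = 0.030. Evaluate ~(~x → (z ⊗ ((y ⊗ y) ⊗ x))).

~x = 1 − 0.483 = 0.517
y ⊗ y = max(0, 0.177 + 0.177 − 1) = max(0, -0.646) = 0.000
(y ⊗ y) ⊗ x = max(0, 0.000 + 0.483 − 1) = max(0, -0.517) = 0.000
z ⊗ ((y ⊗ y) ⊗ x) = max(0, 0.030 + 0.000 − 1) = max(0, -0.970) = 0.000
~x → (z ⊗ ((y ⊗ y) ⊗ x)) = min(1, 1 − 0.517 + 0.000) = min(1, 0.483) = 0.483
~(~x → (z ⊗ ((y ⊗ y) ⊗ x))) = 1 − 0.483 = 0.517

0.517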